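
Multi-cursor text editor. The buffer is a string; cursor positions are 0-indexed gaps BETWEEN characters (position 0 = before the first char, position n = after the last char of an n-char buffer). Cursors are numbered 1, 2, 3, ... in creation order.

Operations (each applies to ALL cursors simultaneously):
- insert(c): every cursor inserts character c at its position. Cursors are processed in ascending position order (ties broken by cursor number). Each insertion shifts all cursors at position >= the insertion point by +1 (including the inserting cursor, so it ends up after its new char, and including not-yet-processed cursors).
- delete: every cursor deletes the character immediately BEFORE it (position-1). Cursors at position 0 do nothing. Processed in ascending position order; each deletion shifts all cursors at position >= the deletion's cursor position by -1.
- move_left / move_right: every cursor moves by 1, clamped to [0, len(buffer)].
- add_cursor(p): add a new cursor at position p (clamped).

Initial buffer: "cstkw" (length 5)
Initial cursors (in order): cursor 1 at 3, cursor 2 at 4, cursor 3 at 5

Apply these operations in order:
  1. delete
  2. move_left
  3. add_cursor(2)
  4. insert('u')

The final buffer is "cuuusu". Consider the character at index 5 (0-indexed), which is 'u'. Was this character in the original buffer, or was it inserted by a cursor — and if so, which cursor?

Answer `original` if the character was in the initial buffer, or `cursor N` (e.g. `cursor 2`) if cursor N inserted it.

Answer: cursor 4

Derivation:
After op 1 (delete): buffer="cs" (len 2), cursors c1@2 c2@2 c3@2, authorship ..
After op 2 (move_left): buffer="cs" (len 2), cursors c1@1 c2@1 c3@1, authorship ..
After op 3 (add_cursor(2)): buffer="cs" (len 2), cursors c1@1 c2@1 c3@1 c4@2, authorship ..
After op 4 (insert('u')): buffer="cuuusu" (len 6), cursors c1@4 c2@4 c3@4 c4@6, authorship .123.4
Authorship (.=original, N=cursor N): . 1 2 3 . 4
Index 5: author = 4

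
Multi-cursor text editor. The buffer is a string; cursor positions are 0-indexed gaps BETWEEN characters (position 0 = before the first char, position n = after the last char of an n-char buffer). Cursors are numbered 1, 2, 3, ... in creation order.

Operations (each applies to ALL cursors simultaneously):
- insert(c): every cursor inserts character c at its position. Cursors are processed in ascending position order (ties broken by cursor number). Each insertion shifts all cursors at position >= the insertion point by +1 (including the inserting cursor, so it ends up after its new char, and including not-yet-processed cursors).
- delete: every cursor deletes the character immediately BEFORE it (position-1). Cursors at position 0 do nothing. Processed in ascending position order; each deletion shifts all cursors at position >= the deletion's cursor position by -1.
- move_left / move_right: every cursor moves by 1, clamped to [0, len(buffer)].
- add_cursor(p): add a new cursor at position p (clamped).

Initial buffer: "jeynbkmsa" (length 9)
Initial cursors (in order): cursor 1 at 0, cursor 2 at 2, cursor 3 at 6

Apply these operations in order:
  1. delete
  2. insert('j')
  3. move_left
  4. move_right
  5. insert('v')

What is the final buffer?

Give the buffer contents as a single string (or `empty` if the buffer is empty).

Answer: jvjjvynbjvmsa

Derivation:
After op 1 (delete): buffer="jynbmsa" (len 7), cursors c1@0 c2@1 c3@4, authorship .......
After op 2 (insert('j')): buffer="jjjynbjmsa" (len 10), cursors c1@1 c2@3 c3@7, authorship 1.2...3...
After op 3 (move_left): buffer="jjjynbjmsa" (len 10), cursors c1@0 c2@2 c3@6, authorship 1.2...3...
After op 4 (move_right): buffer="jjjynbjmsa" (len 10), cursors c1@1 c2@3 c3@7, authorship 1.2...3...
After op 5 (insert('v')): buffer="jvjjvynbjvmsa" (len 13), cursors c1@2 c2@5 c3@10, authorship 11.22...33...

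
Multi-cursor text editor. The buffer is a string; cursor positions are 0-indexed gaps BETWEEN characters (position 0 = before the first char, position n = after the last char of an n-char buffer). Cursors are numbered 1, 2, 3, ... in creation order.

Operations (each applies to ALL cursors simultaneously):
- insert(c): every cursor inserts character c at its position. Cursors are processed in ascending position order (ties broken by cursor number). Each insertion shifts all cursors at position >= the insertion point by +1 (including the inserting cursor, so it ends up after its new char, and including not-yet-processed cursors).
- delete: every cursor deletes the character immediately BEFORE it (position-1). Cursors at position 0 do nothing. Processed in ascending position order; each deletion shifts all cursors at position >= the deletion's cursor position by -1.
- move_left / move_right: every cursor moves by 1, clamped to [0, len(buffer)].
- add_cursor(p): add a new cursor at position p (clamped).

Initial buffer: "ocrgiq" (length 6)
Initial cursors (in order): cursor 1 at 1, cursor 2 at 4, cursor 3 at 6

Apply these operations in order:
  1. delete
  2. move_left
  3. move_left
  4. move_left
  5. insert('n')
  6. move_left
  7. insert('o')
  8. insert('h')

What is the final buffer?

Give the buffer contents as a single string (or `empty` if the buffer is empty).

After op 1 (delete): buffer="cri" (len 3), cursors c1@0 c2@2 c3@3, authorship ...
After op 2 (move_left): buffer="cri" (len 3), cursors c1@0 c2@1 c3@2, authorship ...
After op 3 (move_left): buffer="cri" (len 3), cursors c1@0 c2@0 c3@1, authorship ...
After op 4 (move_left): buffer="cri" (len 3), cursors c1@0 c2@0 c3@0, authorship ...
After op 5 (insert('n')): buffer="nnncri" (len 6), cursors c1@3 c2@3 c3@3, authorship 123...
After op 6 (move_left): buffer="nnncri" (len 6), cursors c1@2 c2@2 c3@2, authorship 123...
After op 7 (insert('o')): buffer="nnoooncri" (len 9), cursors c1@5 c2@5 c3@5, authorship 121233...
After op 8 (insert('h')): buffer="nnooohhhncri" (len 12), cursors c1@8 c2@8 c3@8, authorship 121231233...

Answer: nnooohhhncri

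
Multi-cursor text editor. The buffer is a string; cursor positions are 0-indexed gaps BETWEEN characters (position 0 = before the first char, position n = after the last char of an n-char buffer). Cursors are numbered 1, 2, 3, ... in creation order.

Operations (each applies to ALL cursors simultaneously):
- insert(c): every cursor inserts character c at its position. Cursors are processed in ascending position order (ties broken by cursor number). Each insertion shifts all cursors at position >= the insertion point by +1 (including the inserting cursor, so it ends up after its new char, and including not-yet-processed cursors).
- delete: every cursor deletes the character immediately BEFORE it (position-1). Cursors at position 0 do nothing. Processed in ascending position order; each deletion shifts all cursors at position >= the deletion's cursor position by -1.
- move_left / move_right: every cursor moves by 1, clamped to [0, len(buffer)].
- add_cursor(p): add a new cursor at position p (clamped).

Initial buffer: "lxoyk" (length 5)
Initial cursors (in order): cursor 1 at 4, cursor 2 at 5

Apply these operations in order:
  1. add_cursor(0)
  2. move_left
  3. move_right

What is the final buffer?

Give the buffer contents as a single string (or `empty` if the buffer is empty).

After op 1 (add_cursor(0)): buffer="lxoyk" (len 5), cursors c3@0 c1@4 c2@5, authorship .....
After op 2 (move_left): buffer="lxoyk" (len 5), cursors c3@0 c1@3 c2@4, authorship .....
After op 3 (move_right): buffer="lxoyk" (len 5), cursors c3@1 c1@4 c2@5, authorship .....

Answer: lxoyk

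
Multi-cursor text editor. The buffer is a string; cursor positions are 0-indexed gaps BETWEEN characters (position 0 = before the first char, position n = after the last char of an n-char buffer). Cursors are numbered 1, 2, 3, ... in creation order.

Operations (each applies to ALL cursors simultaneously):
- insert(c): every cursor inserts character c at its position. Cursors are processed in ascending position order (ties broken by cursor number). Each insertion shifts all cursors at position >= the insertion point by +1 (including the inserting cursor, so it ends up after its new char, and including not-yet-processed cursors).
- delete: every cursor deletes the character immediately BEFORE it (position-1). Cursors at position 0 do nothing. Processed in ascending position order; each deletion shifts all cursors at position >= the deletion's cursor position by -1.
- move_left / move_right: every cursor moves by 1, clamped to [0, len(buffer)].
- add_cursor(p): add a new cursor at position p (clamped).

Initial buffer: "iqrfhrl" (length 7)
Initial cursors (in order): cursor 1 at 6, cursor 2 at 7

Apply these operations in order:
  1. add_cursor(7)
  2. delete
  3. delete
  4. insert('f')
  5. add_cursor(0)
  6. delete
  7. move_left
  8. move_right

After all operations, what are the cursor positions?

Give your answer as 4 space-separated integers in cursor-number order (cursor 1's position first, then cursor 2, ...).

Answer: 1 1 1 1

Derivation:
After op 1 (add_cursor(7)): buffer="iqrfhrl" (len 7), cursors c1@6 c2@7 c3@7, authorship .......
After op 2 (delete): buffer="iqrf" (len 4), cursors c1@4 c2@4 c3@4, authorship ....
After op 3 (delete): buffer="i" (len 1), cursors c1@1 c2@1 c3@1, authorship .
After op 4 (insert('f')): buffer="ifff" (len 4), cursors c1@4 c2@4 c3@4, authorship .123
After op 5 (add_cursor(0)): buffer="ifff" (len 4), cursors c4@0 c1@4 c2@4 c3@4, authorship .123
After op 6 (delete): buffer="i" (len 1), cursors c4@0 c1@1 c2@1 c3@1, authorship .
After op 7 (move_left): buffer="i" (len 1), cursors c1@0 c2@0 c3@0 c4@0, authorship .
After op 8 (move_right): buffer="i" (len 1), cursors c1@1 c2@1 c3@1 c4@1, authorship .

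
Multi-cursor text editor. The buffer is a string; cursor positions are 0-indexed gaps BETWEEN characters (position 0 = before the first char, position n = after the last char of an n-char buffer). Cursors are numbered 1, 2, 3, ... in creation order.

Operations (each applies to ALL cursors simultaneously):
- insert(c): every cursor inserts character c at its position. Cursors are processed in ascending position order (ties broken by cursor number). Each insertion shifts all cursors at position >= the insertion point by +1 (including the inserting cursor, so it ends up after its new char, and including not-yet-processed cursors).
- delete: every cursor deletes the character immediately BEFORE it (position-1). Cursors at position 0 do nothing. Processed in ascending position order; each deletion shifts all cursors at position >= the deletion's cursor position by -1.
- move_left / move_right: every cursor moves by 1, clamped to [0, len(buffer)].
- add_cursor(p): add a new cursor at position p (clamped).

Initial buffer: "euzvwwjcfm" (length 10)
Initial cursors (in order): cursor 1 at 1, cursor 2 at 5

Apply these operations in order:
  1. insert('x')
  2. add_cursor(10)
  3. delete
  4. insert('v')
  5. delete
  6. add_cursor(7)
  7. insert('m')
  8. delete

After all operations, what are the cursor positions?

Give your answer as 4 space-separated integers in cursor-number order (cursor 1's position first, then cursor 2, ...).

Answer: 1 5 7 7

Derivation:
After op 1 (insert('x')): buffer="exuzvwxwjcfm" (len 12), cursors c1@2 c2@7, authorship .1....2.....
After op 2 (add_cursor(10)): buffer="exuzvwxwjcfm" (len 12), cursors c1@2 c2@7 c3@10, authorship .1....2.....
After op 3 (delete): buffer="euzvwwjfm" (len 9), cursors c1@1 c2@5 c3@7, authorship .........
After op 4 (insert('v')): buffer="evuzvwvwjvfm" (len 12), cursors c1@2 c2@7 c3@10, authorship .1....2..3..
After op 5 (delete): buffer="euzvwwjfm" (len 9), cursors c1@1 c2@5 c3@7, authorship .........
After op 6 (add_cursor(7)): buffer="euzvwwjfm" (len 9), cursors c1@1 c2@5 c3@7 c4@7, authorship .........
After op 7 (insert('m')): buffer="emuzvwmwjmmfm" (len 13), cursors c1@2 c2@7 c3@11 c4@11, authorship .1....2..34..
After op 8 (delete): buffer="euzvwwjfm" (len 9), cursors c1@1 c2@5 c3@7 c4@7, authorship .........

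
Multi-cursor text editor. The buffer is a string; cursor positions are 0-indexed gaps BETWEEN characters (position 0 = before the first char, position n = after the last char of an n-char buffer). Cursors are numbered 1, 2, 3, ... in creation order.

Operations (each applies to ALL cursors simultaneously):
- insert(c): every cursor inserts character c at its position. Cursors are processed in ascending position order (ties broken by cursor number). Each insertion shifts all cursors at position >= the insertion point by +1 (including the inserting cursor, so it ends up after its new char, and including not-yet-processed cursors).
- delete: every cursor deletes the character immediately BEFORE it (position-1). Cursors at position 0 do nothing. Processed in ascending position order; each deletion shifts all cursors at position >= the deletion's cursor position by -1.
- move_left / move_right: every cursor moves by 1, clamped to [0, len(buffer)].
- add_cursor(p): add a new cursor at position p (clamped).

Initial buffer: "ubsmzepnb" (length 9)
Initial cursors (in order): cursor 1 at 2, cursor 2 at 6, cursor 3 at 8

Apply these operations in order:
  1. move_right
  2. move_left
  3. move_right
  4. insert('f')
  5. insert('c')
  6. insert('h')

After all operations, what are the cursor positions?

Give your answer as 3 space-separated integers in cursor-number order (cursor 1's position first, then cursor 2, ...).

Answer: 6 13 18

Derivation:
After op 1 (move_right): buffer="ubsmzepnb" (len 9), cursors c1@3 c2@7 c3@9, authorship .........
After op 2 (move_left): buffer="ubsmzepnb" (len 9), cursors c1@2 c2@6 c3@8, authorship .........
After op 3 (move_right): buffer="ubsmzepnb" (len 9), cursors c1@3 c2@7 c3@9, authorship .........
After op 4 (insert('f')): buffer="ubsfmzepfnbf" (len 12), cursors c1@4 c2@9 c3@12, authorship ...1....2..3
After op 5 (insert('c')): buffer="ubsfcmzepfcnbfc" (len 15), cursors c1@5 c2@11 c3@15, authorship ...11....22..33
After op 6 (insert('h')): buffer="ubsfchmzepfchnbfch" (len 18), cursors c1@6 c2@13 c3@18, authorship ...111....222..333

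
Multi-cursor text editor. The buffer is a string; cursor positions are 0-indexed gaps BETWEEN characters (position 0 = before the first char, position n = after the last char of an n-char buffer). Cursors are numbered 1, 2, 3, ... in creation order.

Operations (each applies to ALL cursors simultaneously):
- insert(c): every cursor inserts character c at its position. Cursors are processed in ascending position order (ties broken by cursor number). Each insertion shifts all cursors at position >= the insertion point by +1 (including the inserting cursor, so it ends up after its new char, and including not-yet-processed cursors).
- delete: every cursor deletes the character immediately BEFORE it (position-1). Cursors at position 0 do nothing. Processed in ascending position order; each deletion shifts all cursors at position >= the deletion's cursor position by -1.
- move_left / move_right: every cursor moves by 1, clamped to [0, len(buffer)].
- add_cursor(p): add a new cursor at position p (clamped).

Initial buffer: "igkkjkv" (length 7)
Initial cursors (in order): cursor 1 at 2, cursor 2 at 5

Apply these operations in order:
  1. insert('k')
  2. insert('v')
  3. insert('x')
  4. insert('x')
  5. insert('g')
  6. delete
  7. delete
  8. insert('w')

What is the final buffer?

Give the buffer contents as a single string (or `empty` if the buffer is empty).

Answer: igkvxwkkjkvxwkv

Derivation:
After op 1 (insert('k')): buffer="igkkkjkkv" (len 9), cursors c1@3 c2@7, authorship ..1...2..
After op 2 (insert('v')): buffer="igkvkkjkvkv" (len 11), cursors c1@4 c2@9, authorship ..11...22..
After op 3 (insert('x')): buffer="igkvxkkjkvxkv" (len 13), cursors c1@5 c2@11, authorship ..111...222..
After op 4 (insert('x')): buffer="igkvxxkkjkvxxkv" (len 15), cursors c1@6 c2@13, authorship ..1111...2222..
After op 5 (insert('g')): buffer="igkvxxgkkjkvxxgkv" (len 17), cursors c1@7 c2@15, authorship ..11111...22222..
After op 6 (delete): buffer="igkvxxkkjkvxxkv" (len 15), cursors c1@6 c2@13, authorship ..1111...2222..
After op 7 (delete): buffer="igkvxkkjkvxkv" (len 13), cursors c1@5 c2@11, authorship ..111...222..
After op 8 (insert('w')): buffer="igkvxwkkjkvxwkv" (len 15), cursors c1@6 c2@13, authorship ..1111...2222..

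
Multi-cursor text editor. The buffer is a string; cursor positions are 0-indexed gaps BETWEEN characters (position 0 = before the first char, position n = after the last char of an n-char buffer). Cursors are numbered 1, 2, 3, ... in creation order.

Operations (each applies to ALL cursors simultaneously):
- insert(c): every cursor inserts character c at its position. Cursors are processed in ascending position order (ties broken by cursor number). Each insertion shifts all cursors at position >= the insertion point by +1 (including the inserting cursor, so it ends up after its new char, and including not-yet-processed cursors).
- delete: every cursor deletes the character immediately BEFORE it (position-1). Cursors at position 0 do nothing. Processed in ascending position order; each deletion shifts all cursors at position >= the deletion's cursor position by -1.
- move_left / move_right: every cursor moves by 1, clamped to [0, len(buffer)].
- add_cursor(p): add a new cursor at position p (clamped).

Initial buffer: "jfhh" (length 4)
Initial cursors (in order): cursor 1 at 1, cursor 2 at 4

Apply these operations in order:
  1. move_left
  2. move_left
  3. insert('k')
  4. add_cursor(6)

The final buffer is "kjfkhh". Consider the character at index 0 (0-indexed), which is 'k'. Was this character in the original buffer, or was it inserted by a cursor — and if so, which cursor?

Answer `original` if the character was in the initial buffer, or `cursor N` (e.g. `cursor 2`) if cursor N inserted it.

After op 1 (move_left): buffer="jfhh" (len 4), cursors c1@0 c2@3, authorship ....
After op 2 (move_left): buffer="jfhh" (len 4), cursors c1@0 c2@2, authorship ....
After op 3 (insert('k')): buffer="kjfkhh" (len 6), cursors c1@1 c2@4, authorship 1..2..
After op 4 (add_cursor(6)): buffer="kjfkhh" (len 6), cursors c1@1 c2@4 c3@6, authorship 1..2..
Authorship (.=original, N=cursor N): 1 . . 2 . .
Index 0: author = 1

Answer: cursor 1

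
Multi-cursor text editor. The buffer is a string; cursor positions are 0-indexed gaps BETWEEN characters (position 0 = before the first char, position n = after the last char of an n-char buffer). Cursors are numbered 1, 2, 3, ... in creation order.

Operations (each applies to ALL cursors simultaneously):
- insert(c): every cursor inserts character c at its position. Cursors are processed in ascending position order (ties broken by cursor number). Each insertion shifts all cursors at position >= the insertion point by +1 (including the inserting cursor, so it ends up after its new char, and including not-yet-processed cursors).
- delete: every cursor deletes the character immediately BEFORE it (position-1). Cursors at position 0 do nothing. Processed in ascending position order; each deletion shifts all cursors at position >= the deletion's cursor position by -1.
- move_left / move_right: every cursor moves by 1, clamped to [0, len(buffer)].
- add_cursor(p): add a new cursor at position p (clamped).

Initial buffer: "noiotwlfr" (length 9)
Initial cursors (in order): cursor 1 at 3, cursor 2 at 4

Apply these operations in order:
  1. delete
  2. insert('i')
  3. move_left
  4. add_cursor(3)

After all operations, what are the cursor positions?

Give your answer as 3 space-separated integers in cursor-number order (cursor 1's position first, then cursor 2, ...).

After op 1 (delete): buffer="notwlfr" (len 7), cursors c1@2 c2@2, authorship .......
After op 2 (insert('i')): buffer="noiitwlfr" (len 9), cursors c1@4 c2@4, authorship ..12.....
After op 3 (move_left): buffer="noiitwlfr" (len 9), cursors c1@3 c2@3, authorship ..12.....
After op 4 (add_cursor(3)): buffer="noiitwlfr" (len 9), cursors c1@3 c2@3 c3@3, authorship ..12.....

Answer: 3 3 3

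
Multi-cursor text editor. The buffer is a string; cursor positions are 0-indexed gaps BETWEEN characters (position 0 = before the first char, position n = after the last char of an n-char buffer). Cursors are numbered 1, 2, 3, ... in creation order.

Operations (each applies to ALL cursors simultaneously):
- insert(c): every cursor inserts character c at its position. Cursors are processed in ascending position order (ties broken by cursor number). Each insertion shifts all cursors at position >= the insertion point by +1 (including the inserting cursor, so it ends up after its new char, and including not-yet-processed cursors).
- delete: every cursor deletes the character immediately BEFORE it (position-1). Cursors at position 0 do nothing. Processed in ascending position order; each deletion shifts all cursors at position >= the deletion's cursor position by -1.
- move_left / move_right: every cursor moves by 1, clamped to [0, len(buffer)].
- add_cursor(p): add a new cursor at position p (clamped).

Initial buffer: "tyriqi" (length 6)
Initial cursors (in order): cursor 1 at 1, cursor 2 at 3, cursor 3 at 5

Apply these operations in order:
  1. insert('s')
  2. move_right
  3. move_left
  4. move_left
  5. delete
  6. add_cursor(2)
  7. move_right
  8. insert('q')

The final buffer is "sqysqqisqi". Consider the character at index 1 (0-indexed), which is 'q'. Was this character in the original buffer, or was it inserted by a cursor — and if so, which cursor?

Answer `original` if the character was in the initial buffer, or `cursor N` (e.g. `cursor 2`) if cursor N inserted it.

After op 1 (insert('s')): buffer="tsyrsiqsi" (len 9), cursors c1@2 c2@5 c3@8, authorship .1..2..3.
After op 2 (move_right): buffer="tsyrsiqsi" (len 9), cursors c1@3 c2@6 c3@9, authorship .1..2..3.
After op 3 (move_left): buffer="tsyrsiqsi" (len 9), cursors c1@2 c2@5 c3@8, authorship .1..2..3.
After op 4 (move_left): buffer="tsyrsiqsi" (len 9), cursors c1@1 c2@4 c3@7, authorship .1..2..3.
After op 5 (delete): buffer="sysisi" (len 6), cursors c1@0 c2@2 c3@4, authorship 1.2.3.
After op 6 (add_cursor(2)): buffer="sysisi" (len 6), cursors c1@0 c2@2 c4@2 c3@4, authorship 1.2.3.
After op 7 (move_right): buffer="sysisi" (len 6), cursors c1@1 c2@3 c4@3 c3@5, authorship 1.2.3.
After op 8 (insert('q')): buffer="sqysqqisqi" (len 10), cursors c1@2 c2@6 c4@6 c3@9, authorship 11.224.33.
Authorship (.=original, N=cursor N): 1 1 . 2 2 4 . 3 3 .
Index 1: author = 1

Answer: cursor 1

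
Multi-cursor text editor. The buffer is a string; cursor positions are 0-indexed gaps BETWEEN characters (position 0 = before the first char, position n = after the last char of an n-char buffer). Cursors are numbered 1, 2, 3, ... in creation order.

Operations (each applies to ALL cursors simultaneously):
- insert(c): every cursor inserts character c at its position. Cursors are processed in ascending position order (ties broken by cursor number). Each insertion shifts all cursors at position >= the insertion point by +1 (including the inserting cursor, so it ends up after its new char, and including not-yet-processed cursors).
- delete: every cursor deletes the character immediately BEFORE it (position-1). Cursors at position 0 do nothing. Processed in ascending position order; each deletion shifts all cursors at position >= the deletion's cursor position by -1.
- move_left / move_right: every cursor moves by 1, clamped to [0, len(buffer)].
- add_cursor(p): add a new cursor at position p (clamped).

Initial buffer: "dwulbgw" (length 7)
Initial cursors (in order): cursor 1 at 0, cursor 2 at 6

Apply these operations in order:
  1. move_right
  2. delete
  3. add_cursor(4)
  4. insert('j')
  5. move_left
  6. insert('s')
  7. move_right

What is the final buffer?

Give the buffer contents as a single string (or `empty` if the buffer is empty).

After op 1 (move_right): buffer="dwulbgw" (len 7), cursors c1@1 c2@7, authorship .......
After op 2 (delete): buffer="wulbg" (len 5), cursors c1@0 c2@5, authorship .....
After op 3 (add_cursor(4)): buffer="wulbg" (len 5), cursors c1@0 c3@4 c2@5, authorship .....
After op 4 (insert('j')): buffer="jwulbjgj" (len 8), cursors c1@1 c3@6 c2@8, authorship 1....3.2
After op 5 (move_left): buffer="jwulbjgj" (len 8), cursors c1@0 c3@5 c2@7, authorship 1....3.2
After op 6 (insert('s')): buffer="sjwulbsjgsj" (len 11), cursors c1@1 c3@7 c2@10, authorship 11....33.22
After op 7 (move_right): buffer="sjwulbsjgsj" (len 11), cursors c1@2 c3@8 c2@11, authorship 11....33.22

Answer: sjwulbsjgsj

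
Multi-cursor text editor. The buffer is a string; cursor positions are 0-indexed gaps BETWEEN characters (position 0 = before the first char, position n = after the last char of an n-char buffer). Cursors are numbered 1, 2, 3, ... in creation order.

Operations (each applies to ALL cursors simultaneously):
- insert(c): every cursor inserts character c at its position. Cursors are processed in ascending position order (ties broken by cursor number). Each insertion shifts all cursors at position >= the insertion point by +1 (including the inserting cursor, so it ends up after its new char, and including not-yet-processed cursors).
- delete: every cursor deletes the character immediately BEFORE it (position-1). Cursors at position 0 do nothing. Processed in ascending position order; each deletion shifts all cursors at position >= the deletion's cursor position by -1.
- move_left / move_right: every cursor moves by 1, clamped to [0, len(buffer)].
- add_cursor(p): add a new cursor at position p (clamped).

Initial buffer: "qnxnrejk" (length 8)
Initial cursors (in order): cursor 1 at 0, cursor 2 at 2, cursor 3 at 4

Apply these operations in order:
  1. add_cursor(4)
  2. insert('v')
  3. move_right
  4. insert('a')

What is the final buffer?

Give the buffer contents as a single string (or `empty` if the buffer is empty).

After op 1 (add_cursor(4)): buffer="qnxnrejk" (len 8), cursors c1@0 c2@2 c3@4 c4@4, authorship ........
After op 2 (insert('v')): buffer="vqnvxnvvrejk" (len 12), cursors c1@1 c2@4 c3@8 c4@8, authorship 1..2..34....
After op 3 (move_right): buffer="vqnvxnvvrejk" (len 12), cursors c1@2 c2@5 c3@9 c4@9, authorship 1..2..34....
After op 4 (insert('a')): buffer="vqanvxanvvraaejk" (len 16), cursors c1@3 c2@7 c3@13 c4@13, authorship 1.1.2.2.34.34...

Answer: vqanvxanvvraaejk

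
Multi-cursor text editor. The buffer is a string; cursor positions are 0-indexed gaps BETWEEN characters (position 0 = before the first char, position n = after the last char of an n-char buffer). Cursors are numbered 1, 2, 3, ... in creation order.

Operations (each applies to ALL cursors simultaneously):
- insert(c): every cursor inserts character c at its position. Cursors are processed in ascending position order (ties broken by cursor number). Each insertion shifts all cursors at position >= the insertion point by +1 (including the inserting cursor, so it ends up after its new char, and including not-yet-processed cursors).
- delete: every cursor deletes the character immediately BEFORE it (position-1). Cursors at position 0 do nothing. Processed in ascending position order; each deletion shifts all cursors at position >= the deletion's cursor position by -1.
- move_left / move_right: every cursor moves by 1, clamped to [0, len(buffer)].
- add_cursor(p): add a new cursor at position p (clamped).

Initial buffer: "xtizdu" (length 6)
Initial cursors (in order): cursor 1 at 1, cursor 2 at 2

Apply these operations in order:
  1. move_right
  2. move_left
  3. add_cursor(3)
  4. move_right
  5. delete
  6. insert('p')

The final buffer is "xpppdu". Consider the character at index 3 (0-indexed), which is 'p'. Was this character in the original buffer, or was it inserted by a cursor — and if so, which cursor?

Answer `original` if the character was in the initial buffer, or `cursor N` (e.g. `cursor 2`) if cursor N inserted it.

Answer: cursor 3

Derivation:
After op 1 (move_right): buffer="xtizdu" (len 6), cursors c1@2 c2@3, authorship ......
After op 2 (move_left): buffer="xtizdu" (len 6), cursors c1@1 c2@2, authorship ......
After op 3 (add_cursor(3)): buffer="xtizdu" (len 6), cursors c1@1 c2@2 c3@3, authorship ......
After op 4 (move_right): buffer="xtizdu" (len 6), cursors c1@2 c2@3 c3@4, authorship ......
After op 5 (delete): buffer="xdu" (len 3), cursors c1@1 c2@1 c3@1, authorship ...
After op 6 (insert('p')): buffer="xpppdu" (len 6), cursors c1@4 c2@4 c3@4, authorship .123..
Authorship (.=original, N=cursor N): . 1 2 3 . .
Index 3: author = 3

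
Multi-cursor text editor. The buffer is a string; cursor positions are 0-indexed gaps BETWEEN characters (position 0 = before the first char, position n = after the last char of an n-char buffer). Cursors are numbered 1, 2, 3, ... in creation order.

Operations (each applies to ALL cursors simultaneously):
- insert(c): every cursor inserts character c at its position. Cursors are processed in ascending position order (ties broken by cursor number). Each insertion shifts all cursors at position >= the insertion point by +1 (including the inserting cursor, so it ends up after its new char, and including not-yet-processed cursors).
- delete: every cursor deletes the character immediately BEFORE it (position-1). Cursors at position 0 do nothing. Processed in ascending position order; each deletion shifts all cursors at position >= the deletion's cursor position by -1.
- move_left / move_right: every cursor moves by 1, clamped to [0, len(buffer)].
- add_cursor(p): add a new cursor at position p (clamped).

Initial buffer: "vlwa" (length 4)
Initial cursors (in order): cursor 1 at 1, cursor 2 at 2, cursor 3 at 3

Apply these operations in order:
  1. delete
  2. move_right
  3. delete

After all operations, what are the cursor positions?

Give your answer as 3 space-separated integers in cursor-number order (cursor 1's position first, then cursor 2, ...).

Answer: 0 0 0

Derivation:
After op 1 (delete): buffer="a" (len 1), cursors c1@0 c2@0 c3@0, authorship .
After op 2 (move_right): buffer="a" (len 1), cursors c1@1 c2@1 c3@1, authorship .
After op 3 (delete): buffer="" (len 0), cursors c1@0 c2@0 c3@0, authorship 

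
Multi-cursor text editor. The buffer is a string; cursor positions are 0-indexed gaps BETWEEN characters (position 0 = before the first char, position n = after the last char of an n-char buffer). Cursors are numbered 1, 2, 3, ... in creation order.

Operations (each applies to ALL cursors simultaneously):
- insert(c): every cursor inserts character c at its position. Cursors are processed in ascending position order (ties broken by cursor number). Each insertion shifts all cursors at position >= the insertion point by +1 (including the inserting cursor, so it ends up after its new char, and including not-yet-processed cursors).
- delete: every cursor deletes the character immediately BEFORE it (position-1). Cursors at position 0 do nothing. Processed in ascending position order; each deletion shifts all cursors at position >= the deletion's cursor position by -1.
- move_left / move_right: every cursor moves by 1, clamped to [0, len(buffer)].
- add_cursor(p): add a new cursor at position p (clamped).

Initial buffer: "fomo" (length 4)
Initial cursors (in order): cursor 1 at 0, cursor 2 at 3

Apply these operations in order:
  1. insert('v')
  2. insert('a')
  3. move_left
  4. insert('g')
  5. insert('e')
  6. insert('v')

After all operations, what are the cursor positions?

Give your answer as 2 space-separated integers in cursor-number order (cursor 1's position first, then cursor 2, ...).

Answer: 4 12

Derivation:
After op 1 (insert('v')): buffer="vfomvo" (len 6), cursors c1@1 c2@5, authorship 1...2.
After op 2 (insert('a')): buffer="vafomvao" (len 8), cursors c1@2 c2@7, authorship 11...22.
After op 3 (move_left): buffer="vafomvao" (len 8), cursors c1@1 c2@6, authorship 11...22.
After op 4 (insert('g')): buffer="vgafomvgao" (len 10), cursors c1@2 c2@8, authorship 111...222.
After op 5 (insert('e')): buffer="vgeafomvgeao" (len 12), cursors c1@3 c2@10, authorship 1111...2222.
After op 6 (insert('v')): buffer="vgevafomvgevao" (len 14), cursors c1@4 c2@12, authorship 11111...22222.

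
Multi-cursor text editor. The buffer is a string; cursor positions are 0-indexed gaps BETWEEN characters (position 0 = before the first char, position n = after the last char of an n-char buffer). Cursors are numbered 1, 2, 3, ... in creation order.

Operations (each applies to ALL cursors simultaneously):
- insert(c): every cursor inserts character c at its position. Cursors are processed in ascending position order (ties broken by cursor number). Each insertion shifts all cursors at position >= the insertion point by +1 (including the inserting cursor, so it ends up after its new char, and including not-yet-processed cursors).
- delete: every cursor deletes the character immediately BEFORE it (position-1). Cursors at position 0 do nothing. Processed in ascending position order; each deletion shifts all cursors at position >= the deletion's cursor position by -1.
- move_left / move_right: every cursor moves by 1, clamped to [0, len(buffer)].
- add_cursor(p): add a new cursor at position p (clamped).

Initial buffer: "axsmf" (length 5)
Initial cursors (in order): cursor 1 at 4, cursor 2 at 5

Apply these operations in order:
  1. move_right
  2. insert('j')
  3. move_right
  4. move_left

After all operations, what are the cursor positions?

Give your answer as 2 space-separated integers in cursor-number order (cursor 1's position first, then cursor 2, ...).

After op 1 (move_right): buffer="axsmf" (len 5), cursors c1@5 c2@5, authorship .....
After op 2 (insert('j')): buffer="axsmfjj" (len 7), cursors c1@7 c2@7, authorship .....12
After op 3 (move_right): buffer="axsmfjj" (len 7), cursors c1@7 c2@7, authorship .....12
After op 4 (move_left): buffer="axsmfjj" (len 7), cursors c1@6 c2@6, authorship .....12

Answer: 6 6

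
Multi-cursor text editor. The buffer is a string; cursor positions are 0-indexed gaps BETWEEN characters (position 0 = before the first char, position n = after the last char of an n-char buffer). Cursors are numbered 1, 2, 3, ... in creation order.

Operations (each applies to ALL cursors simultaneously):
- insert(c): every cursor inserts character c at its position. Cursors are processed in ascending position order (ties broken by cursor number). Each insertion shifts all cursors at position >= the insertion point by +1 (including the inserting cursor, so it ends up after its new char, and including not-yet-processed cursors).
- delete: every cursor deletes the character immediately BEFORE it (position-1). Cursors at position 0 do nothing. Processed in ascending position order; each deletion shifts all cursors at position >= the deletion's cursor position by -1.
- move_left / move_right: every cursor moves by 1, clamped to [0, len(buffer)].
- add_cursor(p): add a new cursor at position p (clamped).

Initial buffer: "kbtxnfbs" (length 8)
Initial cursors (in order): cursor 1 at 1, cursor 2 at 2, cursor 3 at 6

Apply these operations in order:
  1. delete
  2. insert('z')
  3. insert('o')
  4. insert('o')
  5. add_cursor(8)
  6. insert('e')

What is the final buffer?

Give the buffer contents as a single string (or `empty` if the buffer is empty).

Answer: zzooooeetxenzooebs

Derivation:
After op 1 (delete): buffer="txnbs" (len 5), cursors c1@0 c2@0 c3@3, authorship .....
After op 2 (insert('z')): buffer="zztxnzbs" (len 8), cursors c1@2 c2@2 c3@6, authorship 12...3..
After op 3 (insert('o')): buffer="zzootxnzobs" (len 11), cursors c1@4 c2@4 c3@9, authorship 1212...33..
After op 4 (insert('o')): buffer="zzooootxnzoobs" (len 14), cursors c1@6 c2@6 c3@12, authorship 121212...333..
After op 5 (add_cursor(8)): buffer="zzooootxnzoobs" (len 14), cursors c1@6 c2@6 c4@8 c3@12, authorship 121212...333..
After op 6 (insert('e')): buffer="zzooooeetxenzooebs" (len 18), cursors c1@8 c2@8 c4@11 c3@16, authorship 12121212..4.3333..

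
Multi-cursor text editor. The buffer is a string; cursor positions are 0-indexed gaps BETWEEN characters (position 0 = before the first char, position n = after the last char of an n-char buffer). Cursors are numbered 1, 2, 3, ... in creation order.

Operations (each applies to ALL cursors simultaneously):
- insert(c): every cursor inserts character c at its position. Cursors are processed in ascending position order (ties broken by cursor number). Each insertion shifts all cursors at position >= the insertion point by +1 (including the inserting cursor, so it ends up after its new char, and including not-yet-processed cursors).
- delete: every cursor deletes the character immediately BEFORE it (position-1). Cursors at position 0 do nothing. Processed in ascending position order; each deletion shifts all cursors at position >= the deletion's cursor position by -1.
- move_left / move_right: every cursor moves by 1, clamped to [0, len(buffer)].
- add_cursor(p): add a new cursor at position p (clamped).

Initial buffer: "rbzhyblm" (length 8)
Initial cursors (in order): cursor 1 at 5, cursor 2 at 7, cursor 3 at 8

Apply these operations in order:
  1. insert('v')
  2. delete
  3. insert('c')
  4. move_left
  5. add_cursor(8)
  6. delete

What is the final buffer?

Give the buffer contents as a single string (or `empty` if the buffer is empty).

After op 1 (insert('v')): buffer="rbzhyvblvmv" (len 11), cursors c1@6 c2@9 c3@11, authorship .....1..2.3
After op 2 (delete): buffer="rbzhyblm" (len 8), cursors c1@5 c2@7 c3@8, authorship ........
After op 3 (insert('c')): buffer="rbzhycblcmc" (len 11), cursors c1@6 c2@9 c3@11, authorship .....1..2.3
After op 4 (move_left): buffer="rbzhycblcmc" (len 11), cursors c1@5 c2@8 c3@10, authorship .....1..2.3
After op 5 (add_cursor(8)): buffer="rbzhycblcmc" (len 11), cursors c1@5 c2@8 c4@8 c3@10, authorship .....1..2.3
After op 6 (delete): buffer="rbzhccc" (len 7), cursors c1@4 c2@5 c4@5 c3@6, authorship ....123

Answer: rbzhccc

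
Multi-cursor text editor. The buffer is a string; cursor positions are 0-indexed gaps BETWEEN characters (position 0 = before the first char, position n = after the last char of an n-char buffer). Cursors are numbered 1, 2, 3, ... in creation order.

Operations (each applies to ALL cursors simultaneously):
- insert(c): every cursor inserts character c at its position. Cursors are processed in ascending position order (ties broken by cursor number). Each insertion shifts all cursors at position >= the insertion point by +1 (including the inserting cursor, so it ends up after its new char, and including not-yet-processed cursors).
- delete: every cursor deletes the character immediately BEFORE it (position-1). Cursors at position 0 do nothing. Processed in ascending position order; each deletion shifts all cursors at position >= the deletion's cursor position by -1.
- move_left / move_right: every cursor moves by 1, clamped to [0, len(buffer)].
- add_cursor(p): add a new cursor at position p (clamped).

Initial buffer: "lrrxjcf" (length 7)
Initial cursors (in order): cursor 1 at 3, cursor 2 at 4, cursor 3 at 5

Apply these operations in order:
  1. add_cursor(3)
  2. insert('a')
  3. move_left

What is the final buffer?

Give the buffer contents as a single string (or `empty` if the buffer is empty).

Answer: lrraaxajacf

Derivation:
After op 1 (add_cursor(3)): buffer="lrrxjcf" (len 7), cursors c1@3 c4@3 c2@4 c3@5, authorship .......
After op 2 (insert('a')): buffer="lrraaxajacf" (len 11), cursors c1@5 c4@5 c2@7 c3@9, authorship ...14.2.3..
After op 3 (move_left): buffer="lrraaxajacf" (len 11), cursors c1@4 c4@4 c2@6 c3@8, authorship ...14.2.3..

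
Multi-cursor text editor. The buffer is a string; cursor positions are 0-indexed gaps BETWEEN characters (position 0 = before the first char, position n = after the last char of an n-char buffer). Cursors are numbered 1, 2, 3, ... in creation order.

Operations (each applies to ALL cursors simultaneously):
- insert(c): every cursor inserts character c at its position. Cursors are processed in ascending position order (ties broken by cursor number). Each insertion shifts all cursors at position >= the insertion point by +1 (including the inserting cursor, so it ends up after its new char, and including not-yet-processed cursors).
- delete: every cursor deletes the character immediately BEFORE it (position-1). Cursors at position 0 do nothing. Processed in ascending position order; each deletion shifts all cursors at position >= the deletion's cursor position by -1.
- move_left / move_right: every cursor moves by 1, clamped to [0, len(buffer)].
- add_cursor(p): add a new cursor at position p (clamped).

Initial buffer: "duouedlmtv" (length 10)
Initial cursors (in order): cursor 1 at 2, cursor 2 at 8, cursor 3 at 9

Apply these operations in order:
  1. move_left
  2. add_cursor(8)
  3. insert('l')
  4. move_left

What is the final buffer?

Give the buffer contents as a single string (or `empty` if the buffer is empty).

After op 1 (move_left): buffer="duouedlmtv" (len 10), cursors c1@1 c2@7 c3@8, authorship ..........
After op 2 (add_cursor(8)): buffer="duouedlmtv" (len 10), cursors c1@1 c2@7 c3@8 c4@8, authorship ..........
After op 3 (insert('l')): buffer="dluouedllmlltv" (len 14), cursors c1@2 c2@9 c3@12 c4@12, authorship .1......2.34..
After op 4 (move_left): buffer="dluouedllmlltv" (len 14), cursors c1@1 c2@8 c3@11 c4@11, authorship .1......2.34..

Answer: dluouedllmlltv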